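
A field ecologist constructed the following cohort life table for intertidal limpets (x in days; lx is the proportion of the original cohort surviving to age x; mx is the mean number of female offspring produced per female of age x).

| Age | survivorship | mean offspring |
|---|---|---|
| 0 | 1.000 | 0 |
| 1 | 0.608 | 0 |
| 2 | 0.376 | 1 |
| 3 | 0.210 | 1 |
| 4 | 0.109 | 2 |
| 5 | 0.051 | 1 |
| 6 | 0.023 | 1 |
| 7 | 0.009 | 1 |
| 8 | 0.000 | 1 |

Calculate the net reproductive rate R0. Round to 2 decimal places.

lx·mx by age: 0, 0, 0.376, 0.21, 0.218, 0.051, 0.023, 0.009, 0
R0 = Σ lx·mx = 0.887 → 0.89

0.89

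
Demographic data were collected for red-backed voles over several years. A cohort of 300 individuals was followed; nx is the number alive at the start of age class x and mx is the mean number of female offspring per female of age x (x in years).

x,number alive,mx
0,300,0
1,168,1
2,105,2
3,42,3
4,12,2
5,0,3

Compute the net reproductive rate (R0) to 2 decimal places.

lx = nx/n0 = nx/300: 1, 0.56, 0.35, 0.14, 0.04, 0
lx·mx by age: 0, 0.56, 0.7, 0.42, 0.08, 0
R0 = Σ lx·mx = 1.76 → 1.76

1.76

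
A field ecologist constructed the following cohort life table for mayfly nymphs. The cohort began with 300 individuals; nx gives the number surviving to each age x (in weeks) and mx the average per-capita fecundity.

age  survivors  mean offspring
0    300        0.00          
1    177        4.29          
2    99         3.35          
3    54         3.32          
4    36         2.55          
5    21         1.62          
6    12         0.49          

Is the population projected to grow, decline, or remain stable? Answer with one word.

lx = nx/n0 = nx/300: 1, 0.59, 0.33, 0.18, 0.12, 0.07, 0.04
R0 = Σ lx·mx = 0 + 2.5311 + 1.1055 + 0.5976 + 0.306 + 0.1134 + 0.0196 = 4.6732
R0 > 1, so the population is growing.

growing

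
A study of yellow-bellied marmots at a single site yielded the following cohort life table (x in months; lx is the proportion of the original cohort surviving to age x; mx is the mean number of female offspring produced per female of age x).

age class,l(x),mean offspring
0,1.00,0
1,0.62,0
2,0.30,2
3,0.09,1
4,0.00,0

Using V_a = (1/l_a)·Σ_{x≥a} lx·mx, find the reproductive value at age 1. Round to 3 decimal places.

1.113

lx·mx for x ≥ 1: 0, 0.6, 0.09, 0 → sum = 0.69
V_1 = 0.69 / l_1 = 0.69 / 0.62 = 1.112903… → 1.113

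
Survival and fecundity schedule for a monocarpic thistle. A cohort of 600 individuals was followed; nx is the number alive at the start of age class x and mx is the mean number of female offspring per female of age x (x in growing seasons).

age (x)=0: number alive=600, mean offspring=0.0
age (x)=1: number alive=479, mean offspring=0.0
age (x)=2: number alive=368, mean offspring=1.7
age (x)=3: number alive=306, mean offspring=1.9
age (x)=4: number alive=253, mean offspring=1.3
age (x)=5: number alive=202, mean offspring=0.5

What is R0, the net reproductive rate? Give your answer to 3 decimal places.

lx = nx/n0 = nx/600: 1, 0.79833…, 0.61333…, 0.51, 0.42167…, 0.33667…
lx·mx by age: 0, 0, 1.042667…, 0.969, 0.548167…, 0.168333…
R0 = Σ lx·mx = 2.728167… → 2.728

2.728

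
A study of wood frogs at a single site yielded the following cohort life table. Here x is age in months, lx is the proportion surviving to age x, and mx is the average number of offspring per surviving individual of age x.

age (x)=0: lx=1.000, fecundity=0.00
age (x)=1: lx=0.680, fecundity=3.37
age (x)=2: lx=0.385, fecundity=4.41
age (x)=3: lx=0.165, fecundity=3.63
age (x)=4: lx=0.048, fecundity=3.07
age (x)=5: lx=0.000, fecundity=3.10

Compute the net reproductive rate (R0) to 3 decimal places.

4.736

lx·mx by age: 0, 2.2916, 1.69785, 0.59895, 0.14736, 0
R0 = Σ lx·mx = 4.73576 → 4.736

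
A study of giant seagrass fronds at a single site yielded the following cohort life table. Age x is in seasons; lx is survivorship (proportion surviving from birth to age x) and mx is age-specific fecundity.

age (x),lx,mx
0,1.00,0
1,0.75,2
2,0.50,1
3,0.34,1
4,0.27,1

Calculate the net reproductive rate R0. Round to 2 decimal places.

2.61

lx·mx by age: 0, 1.5, 0.5, 0.34, 0.27
R0 = Σ lx·mx = 2.61 → 2.61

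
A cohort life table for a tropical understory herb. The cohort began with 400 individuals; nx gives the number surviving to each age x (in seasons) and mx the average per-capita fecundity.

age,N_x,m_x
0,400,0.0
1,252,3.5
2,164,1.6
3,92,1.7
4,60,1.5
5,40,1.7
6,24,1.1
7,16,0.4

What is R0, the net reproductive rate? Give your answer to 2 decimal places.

3.73

lx = nx/n0 = nx/400: 1, 0.63, 0.41, 0.23, 0.15, 0.1, 0.06, 0.04
lx·mx by age: 0, 2.205, 0.656, 0.391, 0.225, 0.17, 0.066, 0.016
R0 = Σ lx·mx = 3.729 → 3.73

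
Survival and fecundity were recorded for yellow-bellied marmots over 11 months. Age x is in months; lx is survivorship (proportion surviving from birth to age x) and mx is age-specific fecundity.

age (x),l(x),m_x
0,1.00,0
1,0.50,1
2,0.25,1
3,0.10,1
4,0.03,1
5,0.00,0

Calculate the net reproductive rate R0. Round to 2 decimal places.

0.88

lx·mx by age: 0, 0.5, 0.25, 0.1, 0.03, 0
R0 = Σ lx·mx = 0.88 → 0.88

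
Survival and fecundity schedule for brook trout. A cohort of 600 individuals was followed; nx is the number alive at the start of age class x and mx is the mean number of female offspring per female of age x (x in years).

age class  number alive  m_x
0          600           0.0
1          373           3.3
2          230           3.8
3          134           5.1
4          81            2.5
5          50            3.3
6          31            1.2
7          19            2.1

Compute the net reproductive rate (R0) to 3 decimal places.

5.388

lx = nx/n0 = nx/600: 1, 0.62167…, 0.38333…, 0.22333…, 0.135, 0.08333…, 0.05167…, 0.03167…
lx·mx by age: 0, 2.0515…, 1.456667…, 1.139…, 0.3375, 0.275…, 0.062…, 0.0665…
R0 = Σ lx·mx = 5.388167… → 5.388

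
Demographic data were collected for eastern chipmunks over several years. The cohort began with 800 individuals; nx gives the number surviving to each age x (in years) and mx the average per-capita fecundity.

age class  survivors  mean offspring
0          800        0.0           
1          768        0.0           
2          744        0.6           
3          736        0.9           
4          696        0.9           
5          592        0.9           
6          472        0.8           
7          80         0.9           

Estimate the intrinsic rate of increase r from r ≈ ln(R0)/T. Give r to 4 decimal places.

0.3072

lx = nx/n0 = nx/800: 1, 0.96, 0.93, 0.92, 0.87, 0.74, 0.59, 0.1
R0 = Σ lx·mx = 0 + 0 + 0.558 + 0.828 + 0.783 + 0.666 + 0.472 + 0.09 = 3.397
Σ x·lx·mx = 13.524; T = 13.524/3.397 = 3.98116…
r ≈ ln(R0)/T = ln(3.397)/3.98116… = 0.30717… → 0.3072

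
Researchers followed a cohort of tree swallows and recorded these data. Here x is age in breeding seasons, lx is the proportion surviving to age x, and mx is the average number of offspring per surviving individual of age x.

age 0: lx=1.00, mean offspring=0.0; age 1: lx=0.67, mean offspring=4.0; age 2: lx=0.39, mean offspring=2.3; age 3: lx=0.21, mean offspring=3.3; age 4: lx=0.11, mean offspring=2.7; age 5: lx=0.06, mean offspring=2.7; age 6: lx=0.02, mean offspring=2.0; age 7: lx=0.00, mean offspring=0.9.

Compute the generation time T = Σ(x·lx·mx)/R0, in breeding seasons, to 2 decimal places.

lx·mx: 0, 2.68, 0.897, 0.693, 0.297, 0.162, 0.04, 0 → R0 = 4.769
x·lx·mx: 0, 2.68, 1.794, 2.079, 1.188, 0.81, 0.24, 0 → Σ = 8.791
T = 8.791 / 4.769 = 1.843363… → 1.84

1.84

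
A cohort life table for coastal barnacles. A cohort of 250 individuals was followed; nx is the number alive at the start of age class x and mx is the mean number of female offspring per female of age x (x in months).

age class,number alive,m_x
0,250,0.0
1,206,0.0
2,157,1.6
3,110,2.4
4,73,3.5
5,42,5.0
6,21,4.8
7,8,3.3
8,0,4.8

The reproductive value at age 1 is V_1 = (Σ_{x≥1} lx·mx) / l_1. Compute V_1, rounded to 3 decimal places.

5.378

lx = nx/n0 = nx/250: 1, 0.824, 0.628, 0.44, 0.292, 0.168, 0.084, 0.032, 0
lx·mx for x ≥ 1: 0, 1.0048, 1.056, 1.022, 0.84, 0.4032, 0.1056, 0 → sum = 4.4316
V_1 = 4.4316 / l_1 = 4.4316 / 0.824 = 5.378155… → 5.378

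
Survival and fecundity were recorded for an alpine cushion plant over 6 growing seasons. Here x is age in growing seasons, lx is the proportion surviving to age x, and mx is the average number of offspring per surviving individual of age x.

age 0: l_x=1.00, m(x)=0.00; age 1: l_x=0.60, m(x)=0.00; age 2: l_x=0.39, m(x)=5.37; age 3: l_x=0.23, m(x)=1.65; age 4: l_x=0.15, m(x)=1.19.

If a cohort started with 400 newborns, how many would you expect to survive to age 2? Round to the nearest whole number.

Expected survivors = N0 · l_2 = 400 × 0.39 = 156 → 156

156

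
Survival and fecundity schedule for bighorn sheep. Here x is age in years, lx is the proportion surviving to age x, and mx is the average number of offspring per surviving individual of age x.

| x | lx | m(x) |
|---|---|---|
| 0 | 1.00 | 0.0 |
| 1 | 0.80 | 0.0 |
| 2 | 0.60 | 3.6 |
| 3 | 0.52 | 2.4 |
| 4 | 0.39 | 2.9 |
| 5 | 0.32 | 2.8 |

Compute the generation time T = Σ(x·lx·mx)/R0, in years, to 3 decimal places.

lx·mx: 0, 0, 2.16, 1.248, 1.131, 0.896 → R0 = 5.435
x·lx·mx: 0, 0, 4.32, 3.744, 4.524, 4.48 → Σ = 17.068
T = 17.068 / 5.435 = 3.140386… → 3.140

3.140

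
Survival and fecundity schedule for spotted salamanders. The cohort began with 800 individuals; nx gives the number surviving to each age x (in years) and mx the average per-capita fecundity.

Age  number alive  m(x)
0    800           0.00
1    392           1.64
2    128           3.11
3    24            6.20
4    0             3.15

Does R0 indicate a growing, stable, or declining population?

lx = nx/n0 = nx/800: 1, 0.49, 0.16, 0.03, 0
R0 = Σ lx·mx = 0 + 0.8036 + 0.4976 + 0.186 + 0 = 1.4872
R0 > 1, so the population is growing.

growing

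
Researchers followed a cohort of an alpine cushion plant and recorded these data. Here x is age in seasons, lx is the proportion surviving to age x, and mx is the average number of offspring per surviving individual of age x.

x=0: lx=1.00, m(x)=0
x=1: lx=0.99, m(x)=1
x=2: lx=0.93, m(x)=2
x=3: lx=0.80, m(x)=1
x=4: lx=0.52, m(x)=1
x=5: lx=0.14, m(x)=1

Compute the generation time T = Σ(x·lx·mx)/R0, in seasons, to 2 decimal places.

lx·mx: 0, 0.99, 1.86, 0.8, 0.52, 0.14 → R0 = 4.31
x·lx·mx: 0, 0.99, 3.72, 2.4, 2.08, 0.7 → Σ = 9.89
T = 9.89 / 4.31 = 2.294664… → 2.29

2.29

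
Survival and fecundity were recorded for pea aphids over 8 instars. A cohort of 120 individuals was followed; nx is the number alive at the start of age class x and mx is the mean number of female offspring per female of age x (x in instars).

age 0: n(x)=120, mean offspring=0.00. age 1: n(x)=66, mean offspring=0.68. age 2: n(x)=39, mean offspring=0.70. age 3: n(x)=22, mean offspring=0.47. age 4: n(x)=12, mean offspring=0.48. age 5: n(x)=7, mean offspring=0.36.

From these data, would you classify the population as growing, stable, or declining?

declining

lx = nx/n0 = nx/120: 1, 0.55, 0.325, 0.18333…, 0.1, 0.05833…
R0 = Σ lx·mx = 0 + 0.374 + 0.2275 + 0.086167… + 0.048 + 0.021… = 0.756667…
R0 < 1, so the population is declining.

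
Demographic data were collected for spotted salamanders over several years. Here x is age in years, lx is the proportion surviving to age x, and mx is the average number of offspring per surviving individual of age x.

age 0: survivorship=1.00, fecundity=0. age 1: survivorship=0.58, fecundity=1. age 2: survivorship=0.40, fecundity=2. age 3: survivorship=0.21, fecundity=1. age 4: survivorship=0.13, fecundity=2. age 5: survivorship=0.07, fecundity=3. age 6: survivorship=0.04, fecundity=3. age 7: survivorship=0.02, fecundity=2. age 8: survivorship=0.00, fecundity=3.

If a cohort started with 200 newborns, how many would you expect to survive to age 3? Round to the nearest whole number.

42

Expected survivors = N0 · l_3 = 200 × 0.21 = 42 → 42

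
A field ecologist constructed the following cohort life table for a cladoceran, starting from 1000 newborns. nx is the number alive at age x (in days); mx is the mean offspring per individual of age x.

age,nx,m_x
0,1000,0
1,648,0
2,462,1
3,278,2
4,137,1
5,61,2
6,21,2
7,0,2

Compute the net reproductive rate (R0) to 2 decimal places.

lx = nx/n0 = nx/1000: 1, 0.648, 0.462, 0.278, 0.137, 0.061, 0.021, 0
lx·mx by age: 0, 0, 0.462, 0.556, 0.137, 0.122, 0.042, 0
R0 = Σ lx·mx = 1.319 → 1.32

1.32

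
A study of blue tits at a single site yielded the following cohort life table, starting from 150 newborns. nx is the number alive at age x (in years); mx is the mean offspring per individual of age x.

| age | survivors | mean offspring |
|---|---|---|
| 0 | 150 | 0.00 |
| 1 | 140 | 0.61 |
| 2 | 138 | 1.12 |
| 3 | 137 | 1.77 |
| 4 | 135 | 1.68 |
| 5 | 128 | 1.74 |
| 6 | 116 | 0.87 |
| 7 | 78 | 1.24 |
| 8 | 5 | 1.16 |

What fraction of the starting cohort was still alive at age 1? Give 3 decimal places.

0.933

l_1 = n_1/n_0 = 140/150 = 0.933333… → 0.933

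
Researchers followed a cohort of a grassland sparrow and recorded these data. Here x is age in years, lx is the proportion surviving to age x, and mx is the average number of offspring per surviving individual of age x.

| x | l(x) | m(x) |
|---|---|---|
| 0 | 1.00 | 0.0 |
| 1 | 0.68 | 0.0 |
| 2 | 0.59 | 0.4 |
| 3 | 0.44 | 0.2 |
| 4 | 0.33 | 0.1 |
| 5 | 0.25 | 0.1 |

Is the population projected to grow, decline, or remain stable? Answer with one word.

R0 = Σ lx·mx = 0 + 0 + 0.236 + 0.088 + 0.033 + 0.025 = 0.382
R0 < 1, so the population is declining.

declining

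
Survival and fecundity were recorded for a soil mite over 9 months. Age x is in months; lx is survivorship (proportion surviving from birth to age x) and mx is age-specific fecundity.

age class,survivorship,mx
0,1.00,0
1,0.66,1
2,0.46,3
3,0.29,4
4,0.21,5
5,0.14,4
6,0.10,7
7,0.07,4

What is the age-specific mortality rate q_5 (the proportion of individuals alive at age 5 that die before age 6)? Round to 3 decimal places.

q_5 = (l_5 − l_6) / l_5 = (0.14 − 0.1) / 0.14
     = 0.04 / 0.14 = 0.285714… → 0.286

0.286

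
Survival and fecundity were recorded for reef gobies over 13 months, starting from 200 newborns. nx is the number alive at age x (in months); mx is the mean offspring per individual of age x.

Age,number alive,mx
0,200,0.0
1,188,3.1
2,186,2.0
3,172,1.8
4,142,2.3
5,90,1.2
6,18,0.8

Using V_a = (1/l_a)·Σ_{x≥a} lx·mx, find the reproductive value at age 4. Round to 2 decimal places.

3.16

lx = nx/n0 = nx/200: 1, 0.94, 0.93, 0.86, 0.71, 0.45, 0.09
lx·mx for x ≥ 4: 1.633, 0.54, 0.072 → sum = 2.245
V_4 = 2.245 / l_4 = 2.245 / 0.71 = 3.161972… → 3.16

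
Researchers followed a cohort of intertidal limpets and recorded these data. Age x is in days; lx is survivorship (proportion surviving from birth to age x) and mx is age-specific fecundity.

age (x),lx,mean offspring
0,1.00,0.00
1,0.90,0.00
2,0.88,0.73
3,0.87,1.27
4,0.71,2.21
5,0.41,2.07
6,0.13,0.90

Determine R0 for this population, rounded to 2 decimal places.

4.28

lx·mx by age: 0, 0, 0.6424, 1.1049, 1.5691, 0.8487, 0.117
R0 = Σ lx·mx = 4.2821 → 4.28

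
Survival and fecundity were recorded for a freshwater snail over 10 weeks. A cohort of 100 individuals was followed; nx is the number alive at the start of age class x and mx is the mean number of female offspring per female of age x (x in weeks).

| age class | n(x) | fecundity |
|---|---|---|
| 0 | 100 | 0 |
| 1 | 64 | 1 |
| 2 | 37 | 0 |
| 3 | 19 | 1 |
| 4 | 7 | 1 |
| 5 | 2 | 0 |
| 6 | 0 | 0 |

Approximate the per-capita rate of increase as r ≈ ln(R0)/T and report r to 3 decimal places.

lx = nx/n0 = nx/100: 1, 0.64, 0.37, 0.19, 0.07, 0.02, 0
R0 = Σ lx·mx = 0 + 0.64 + 0 + 0.19 + 0.07 + 0 + 0 = 0.9
Σ x·lx·mx = 1.49; T = 1.49/0.9 = 1.65556…
r ≈ ln(R0)/T = ln(0.9)/1.65556… = -0.06364… → -0.064

-0.064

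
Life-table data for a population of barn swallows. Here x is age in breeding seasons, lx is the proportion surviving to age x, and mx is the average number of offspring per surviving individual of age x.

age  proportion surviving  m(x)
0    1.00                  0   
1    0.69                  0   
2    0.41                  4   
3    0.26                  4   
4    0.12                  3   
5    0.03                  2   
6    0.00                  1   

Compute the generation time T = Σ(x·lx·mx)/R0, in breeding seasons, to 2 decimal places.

lx·mx: 0, 0, 1.64, 1.04, 0.36, 0.06, 0 → R0 = 3.1
x·lx·mx: 0, 0, 3.28, 3.12, 1.44, 0.3, 0 → Σ = 8.14
T = 8.14 / 3.1 = 2.625806… → 2.63

2.63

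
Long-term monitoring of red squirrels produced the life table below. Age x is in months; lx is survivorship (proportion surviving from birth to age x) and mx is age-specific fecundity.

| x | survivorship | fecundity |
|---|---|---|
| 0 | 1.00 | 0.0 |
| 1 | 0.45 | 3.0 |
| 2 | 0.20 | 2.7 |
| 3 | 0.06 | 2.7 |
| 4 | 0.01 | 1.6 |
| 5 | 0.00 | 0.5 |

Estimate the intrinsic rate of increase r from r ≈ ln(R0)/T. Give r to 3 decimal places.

R0 = Σ lx·mx = 0 + 1.35 + 0.54 + 0.162 + 0.016 + 0 = 2.068
Σ x·lx·mx = 2.98; T = 2.98/2.068 = 1.44101…
r ≈ ln(R0)/T = ln(2.068)/1.44101… = 0.50422… → 0.504

0.504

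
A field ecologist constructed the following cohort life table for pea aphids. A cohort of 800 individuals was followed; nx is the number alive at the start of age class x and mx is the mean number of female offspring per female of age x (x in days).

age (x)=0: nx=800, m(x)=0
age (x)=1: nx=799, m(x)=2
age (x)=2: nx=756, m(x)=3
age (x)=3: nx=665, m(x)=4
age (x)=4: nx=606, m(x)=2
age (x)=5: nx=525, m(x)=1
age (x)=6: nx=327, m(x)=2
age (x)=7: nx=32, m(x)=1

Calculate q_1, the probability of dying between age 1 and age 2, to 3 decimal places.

lx = nx/n0 = nx/800: 1, 0.99875, 0.945, 0.83125, 0.7575, 0.65625, 0.40875, 0.04
q_1 = (l_1 − l_2) / l_1 = (0.99875 − 0.945) / 0.99875
     = 0.05375 / 0.99875 = 0.053817… → 0.054

0.054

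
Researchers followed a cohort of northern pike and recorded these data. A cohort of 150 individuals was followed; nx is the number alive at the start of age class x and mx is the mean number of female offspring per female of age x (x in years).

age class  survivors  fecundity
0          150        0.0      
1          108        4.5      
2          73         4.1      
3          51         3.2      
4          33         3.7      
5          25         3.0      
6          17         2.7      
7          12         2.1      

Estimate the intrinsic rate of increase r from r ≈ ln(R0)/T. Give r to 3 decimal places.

lx = nx/n0 = nx/150: 1, 0.72, 0.48667…, 0.34, 0.22, 0.16667…, 0.11333…, 0.08
R0 = Σ lx·mx = 0 + 3.24 + 1.99533… + 1.088 + 0.814 + 0.5… + 0.306… + 0.168 = 8.111333…
Σ x·lx·mx = 19.262667…; T = 19.262667…/8.111333… = 2.37478…
r ≈ ln(R0)/T = ln(8.111333…)/2.37478… = 0.88145… → 0.881

0.881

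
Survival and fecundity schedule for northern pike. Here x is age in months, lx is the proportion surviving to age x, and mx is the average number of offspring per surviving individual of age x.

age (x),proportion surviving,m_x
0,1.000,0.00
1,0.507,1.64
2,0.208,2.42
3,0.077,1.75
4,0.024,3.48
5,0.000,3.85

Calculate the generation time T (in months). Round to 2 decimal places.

1.66

lx·mx: 0, 0.83148, 0.50336, 0.13475, 0.08352, 0 → R0 = 1.55311
x·lx·mx: 0, 0.83148, 1.00672, 0.40425, 0.33408, 0 → Σ = 2.57653
T = 2.57653 / 1.55311 = 1.658949… → 1.66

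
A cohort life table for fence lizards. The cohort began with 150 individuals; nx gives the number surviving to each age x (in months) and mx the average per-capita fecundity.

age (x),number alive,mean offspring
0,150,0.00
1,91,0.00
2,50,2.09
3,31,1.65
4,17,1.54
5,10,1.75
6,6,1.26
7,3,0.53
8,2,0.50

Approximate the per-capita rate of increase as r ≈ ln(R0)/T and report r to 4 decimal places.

0.1130

lx = nx/n0 = nx/150: 1, 0.60667…, 0.33333…, 0.20667…, 0.11333…, 0.06667…, 0.04, 0.02, 0.01333…
R0 = Σ lx·mx = 0 + 0 + 0.69667… + 0.341… + 0.17453… + 0.11667… + 0.0504 + 0.0106 + 0.00667… = 1.396533…
Σ x·lx·mx = 4.127733…; T = 4.127733…/1.396533… = 2.9557…
r ≈ ln(R0)/T = ln(1.396533…)/2.9557… = 0.113… → 0.1130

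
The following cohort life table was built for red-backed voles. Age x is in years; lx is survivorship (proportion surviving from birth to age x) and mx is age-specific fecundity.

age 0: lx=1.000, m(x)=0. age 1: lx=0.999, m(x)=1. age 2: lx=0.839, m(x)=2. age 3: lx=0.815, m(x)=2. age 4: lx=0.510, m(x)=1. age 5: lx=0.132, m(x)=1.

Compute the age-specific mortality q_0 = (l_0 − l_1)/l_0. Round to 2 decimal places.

0.00

q_0 = (l_0 − l_1) / l_0 = (1 − 0.999) / 1
     = 0.001 / 1 = 0.001 → 0.00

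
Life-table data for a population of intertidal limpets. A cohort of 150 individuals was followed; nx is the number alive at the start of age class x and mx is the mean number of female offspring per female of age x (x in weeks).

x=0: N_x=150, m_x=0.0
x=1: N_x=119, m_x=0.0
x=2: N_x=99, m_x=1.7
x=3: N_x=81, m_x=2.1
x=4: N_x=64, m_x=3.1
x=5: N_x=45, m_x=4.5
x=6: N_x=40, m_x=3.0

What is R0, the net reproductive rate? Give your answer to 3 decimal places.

5.729

lx = nx/n0 = nx/150: 1, 0.79333…, 0.66, 0.54, 0.42667…, 0.3, 0.26667…
lx·mx by age: 0, 0, 1.122, 1.134, 1.322667…, 1.35, 0.8…
R0 = Σ lx·mx = 5.728667… → 5.729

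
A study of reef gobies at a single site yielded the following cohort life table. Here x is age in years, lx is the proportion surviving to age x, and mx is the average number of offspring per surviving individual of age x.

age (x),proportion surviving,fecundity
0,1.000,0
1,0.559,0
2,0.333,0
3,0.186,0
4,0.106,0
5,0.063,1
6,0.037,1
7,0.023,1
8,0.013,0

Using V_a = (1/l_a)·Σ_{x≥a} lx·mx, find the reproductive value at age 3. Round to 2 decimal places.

0.66

lx·mx for x ≥ 3: 0, 0, 0.063, 0.037, 0.023, 0 → sum = 0.123
V_3 = 0.123 / l_3 = 0.123 / 0.186 = 0.66129… → 0.66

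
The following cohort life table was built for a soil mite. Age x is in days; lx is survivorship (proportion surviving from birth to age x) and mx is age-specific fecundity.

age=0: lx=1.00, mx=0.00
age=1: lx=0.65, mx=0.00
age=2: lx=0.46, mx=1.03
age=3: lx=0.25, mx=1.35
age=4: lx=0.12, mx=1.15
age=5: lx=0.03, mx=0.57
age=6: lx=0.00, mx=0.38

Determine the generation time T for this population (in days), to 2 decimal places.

2.69

lx·mx: 0, 0, 0.4738, 0.3375, 0.138, 0.0171, 0 → R0 = 0.9664
x·lx·mx: 0, 0, 0.9476, 1.0125, 0.552, 0.0855, 0 → Σ = 2.5976
T = 2.5976 / 0.9664 = 2.687914… → 2.69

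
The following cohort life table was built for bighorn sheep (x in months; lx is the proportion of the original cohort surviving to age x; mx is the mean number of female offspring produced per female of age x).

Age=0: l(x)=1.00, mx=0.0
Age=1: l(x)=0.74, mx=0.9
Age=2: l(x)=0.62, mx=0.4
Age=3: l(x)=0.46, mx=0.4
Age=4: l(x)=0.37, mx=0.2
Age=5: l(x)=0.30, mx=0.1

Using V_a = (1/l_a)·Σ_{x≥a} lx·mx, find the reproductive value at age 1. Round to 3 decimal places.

1.624

lx·mx for x ≥ 1: 0.666, 0.248, 0.184, 0.074, 0.03 → sum = 1.202
V_1 = 1.202 / l_1 = 1.202 / 0.74 = 1.624324… → 1.624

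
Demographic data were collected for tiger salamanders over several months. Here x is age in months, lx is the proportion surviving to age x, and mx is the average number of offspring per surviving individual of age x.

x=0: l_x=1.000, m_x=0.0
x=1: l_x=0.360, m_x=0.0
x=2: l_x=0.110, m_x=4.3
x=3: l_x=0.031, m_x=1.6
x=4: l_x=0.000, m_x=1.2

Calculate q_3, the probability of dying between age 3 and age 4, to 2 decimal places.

1.00

q_3 = (l_3 − l_4) / l_3 = (0.031 − 0) / 0.031
     = 0.031 / 0.031 = 1 → 1.00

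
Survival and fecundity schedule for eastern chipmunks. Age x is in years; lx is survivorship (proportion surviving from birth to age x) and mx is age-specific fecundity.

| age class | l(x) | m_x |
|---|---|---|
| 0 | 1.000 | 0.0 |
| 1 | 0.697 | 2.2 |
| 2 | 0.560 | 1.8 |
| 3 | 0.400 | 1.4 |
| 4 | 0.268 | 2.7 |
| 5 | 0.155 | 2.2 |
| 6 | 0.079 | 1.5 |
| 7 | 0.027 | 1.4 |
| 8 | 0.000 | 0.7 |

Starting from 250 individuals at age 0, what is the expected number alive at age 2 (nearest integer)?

Expected survivors = N0 · l_2 = 250 × 0.560 = 140 → 140

140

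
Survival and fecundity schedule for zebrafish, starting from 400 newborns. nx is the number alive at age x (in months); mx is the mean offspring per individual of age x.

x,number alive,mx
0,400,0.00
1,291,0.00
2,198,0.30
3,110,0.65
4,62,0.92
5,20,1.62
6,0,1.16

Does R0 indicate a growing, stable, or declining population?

declining

lx = nx/n0 = nx/400: 1, 0.7275, 0.495, 0.275, 0.155, 0.05, 0
R0 = Σ lx·mx = 0 + 0 + 0.1485 + 0.17875 + 0.1426 + 0.081 + 0 = 0.55085
R0 < 1, so the population is declining.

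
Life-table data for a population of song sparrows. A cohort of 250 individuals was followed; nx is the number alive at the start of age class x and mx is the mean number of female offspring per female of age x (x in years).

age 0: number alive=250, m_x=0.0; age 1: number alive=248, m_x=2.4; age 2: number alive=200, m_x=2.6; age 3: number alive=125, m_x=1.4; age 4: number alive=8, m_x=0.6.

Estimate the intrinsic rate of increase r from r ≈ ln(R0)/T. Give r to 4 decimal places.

lx = nx/n0 = nx/250: 1, 0.992, 0.8, 0.5, 0.032
R0 = Σ lx·mx = 0 + 2.3808 + 2.08 + 0.7 + 0.0192 = 5.18
Σ x·lx·mx = 8.7176; T = 8.7176/5.18 = 1.68293…
r ≈ ln(R0)/T = ln(5.18)/1.68293… = 0.977344… → 0.9773

0.9773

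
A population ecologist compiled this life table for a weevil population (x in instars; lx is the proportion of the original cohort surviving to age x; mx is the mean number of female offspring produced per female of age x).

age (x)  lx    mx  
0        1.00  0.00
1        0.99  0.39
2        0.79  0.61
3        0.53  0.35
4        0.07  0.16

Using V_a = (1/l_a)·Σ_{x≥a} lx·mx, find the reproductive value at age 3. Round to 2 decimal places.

0.37

lx·mx for x ≥ 3: 0.1855, 0.0112 → sum = 0.1967
V_3 = 0.1967 / l_3 = 0.1967 / 0.53 = 0.371132… → 0.37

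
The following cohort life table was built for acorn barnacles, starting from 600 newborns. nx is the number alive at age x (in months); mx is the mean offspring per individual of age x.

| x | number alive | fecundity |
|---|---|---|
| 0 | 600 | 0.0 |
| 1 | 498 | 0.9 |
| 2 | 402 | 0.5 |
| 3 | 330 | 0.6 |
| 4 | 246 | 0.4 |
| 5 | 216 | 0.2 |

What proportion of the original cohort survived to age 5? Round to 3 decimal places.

l_5 = n_5/n_0 = 216/600 = 0.36 → 0.360

0.360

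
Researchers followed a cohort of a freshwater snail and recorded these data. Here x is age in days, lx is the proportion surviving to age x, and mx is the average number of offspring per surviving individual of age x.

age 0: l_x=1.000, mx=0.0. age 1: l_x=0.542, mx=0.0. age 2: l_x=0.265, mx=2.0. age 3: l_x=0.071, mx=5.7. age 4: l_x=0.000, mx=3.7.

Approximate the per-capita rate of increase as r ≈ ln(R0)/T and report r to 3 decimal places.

R0 = Σ lx·mx = 0 + 0 + 0.53 + 0.4047 + 0 = 0.9347
Σ x·lx·mx = 2.2741; T = 2.2741/0.9347 = 2.43297…
r ≈ ln(R0)/T = ln(0.9347)/2.43297… = -0.02776… → -0.028

-0.028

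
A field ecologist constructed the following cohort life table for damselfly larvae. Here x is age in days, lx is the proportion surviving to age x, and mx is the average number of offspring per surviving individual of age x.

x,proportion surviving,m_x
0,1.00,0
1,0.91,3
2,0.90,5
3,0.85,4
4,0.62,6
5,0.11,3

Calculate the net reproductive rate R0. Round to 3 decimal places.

lx·mx by age: 0, 2.73, 4.5, 3.4, 3.72, 0.33
R0 = Σ lx·mx = 14.68 → 14.680

14.680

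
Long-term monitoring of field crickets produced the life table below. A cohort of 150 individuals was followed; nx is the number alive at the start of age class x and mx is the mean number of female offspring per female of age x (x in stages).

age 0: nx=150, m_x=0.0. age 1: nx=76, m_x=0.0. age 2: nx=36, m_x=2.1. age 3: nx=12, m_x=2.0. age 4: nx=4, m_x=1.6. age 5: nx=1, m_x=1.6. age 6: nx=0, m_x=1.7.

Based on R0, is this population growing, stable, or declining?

lx = nx/n0 = nx/150: 1, 0.50667…, 0.24, 0.08, 0.02667…, 0.00667…, 0
R0 = Σ lx·mx = 0 + 0 + 0.504 + 0.16 + 0.042667… + 0.010667… + 0 = 0.717333…
R0 < 1, so the population is declining.

declining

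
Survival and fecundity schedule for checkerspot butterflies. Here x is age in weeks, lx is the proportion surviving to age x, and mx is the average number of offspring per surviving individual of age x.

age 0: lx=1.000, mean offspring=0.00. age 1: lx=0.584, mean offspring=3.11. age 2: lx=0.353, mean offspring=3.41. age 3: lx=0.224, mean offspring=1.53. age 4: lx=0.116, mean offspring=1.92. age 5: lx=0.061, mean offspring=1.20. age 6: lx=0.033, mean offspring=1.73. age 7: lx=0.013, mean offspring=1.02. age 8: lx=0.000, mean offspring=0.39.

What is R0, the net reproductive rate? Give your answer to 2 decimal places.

lx·mx by age: 0, 1.81624, 1.20373, 0.34272, 0.22272, 0.0732, 0.05709, 0.01326, 0
R0 = Σ lx·mx = 3.72896 → 3.73

3.73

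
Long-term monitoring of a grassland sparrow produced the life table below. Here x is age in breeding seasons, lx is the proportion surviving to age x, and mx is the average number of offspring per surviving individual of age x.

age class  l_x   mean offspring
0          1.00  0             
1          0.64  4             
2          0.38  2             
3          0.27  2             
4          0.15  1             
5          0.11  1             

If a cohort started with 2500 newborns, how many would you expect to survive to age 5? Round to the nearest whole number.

Expected survivors = N0 · l_5 = 2500 × 0.11 = 275 → 275

275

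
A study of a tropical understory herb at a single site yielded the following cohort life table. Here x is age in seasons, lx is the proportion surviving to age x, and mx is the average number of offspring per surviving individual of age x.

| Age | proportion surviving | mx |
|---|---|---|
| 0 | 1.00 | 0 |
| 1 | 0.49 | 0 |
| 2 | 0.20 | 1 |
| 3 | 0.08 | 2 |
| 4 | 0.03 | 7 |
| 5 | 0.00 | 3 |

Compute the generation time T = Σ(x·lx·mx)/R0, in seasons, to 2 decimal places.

lx·mx: 0, 0, 0.2, 0.16, 0.21, 0 → R0 = 0.57
x·lx·mx: 0, 0, 0.4, 0.48, 0.84, 0 → Σ = 1.72
T = 1.72 / 0.57 = 3.017544… → 3.02

3.02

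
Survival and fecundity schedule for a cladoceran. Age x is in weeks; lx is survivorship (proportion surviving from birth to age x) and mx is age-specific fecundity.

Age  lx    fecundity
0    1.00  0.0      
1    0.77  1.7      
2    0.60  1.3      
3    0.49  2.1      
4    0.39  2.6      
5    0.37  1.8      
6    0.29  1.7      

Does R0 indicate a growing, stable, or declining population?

R0 = Σ lx·mx = 0 + 1.309 + 0.78 + 1.029 + 1.014 + 0.666 + 0.493 = 5.291
R0 > 1, so the population is growing.

growing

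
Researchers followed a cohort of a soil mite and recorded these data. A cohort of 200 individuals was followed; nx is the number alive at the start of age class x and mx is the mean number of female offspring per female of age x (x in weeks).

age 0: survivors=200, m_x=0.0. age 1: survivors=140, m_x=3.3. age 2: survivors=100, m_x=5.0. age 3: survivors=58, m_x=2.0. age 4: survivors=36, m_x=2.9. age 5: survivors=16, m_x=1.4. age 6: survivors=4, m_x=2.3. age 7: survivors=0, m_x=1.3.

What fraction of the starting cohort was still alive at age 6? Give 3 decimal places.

l_6 = n_6/n_0 = 4/200 = 0.02 → 0.020

0.020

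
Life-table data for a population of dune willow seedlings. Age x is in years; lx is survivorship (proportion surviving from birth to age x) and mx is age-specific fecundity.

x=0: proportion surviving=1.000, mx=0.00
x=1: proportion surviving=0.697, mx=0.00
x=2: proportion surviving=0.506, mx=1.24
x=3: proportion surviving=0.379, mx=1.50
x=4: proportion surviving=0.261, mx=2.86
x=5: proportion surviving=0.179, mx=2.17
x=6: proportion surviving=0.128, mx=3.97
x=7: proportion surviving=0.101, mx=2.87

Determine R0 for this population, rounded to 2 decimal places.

3.13

lx·mx by age: 0, 0, 0.62744, 0.5685, 0.74646, 0.38843, 0.50816, 0.28987
R0 = Σ lx·mx = 3.12886 → 3.13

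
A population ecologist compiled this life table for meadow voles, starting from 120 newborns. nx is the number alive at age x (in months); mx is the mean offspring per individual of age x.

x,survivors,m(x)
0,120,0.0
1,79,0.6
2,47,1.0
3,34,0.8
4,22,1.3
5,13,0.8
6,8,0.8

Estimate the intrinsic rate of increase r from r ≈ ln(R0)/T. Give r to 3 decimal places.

lx = nx/n0 = nx/120: 1, 0.65833…, 0.39167…, 0.28333…, 0.18333…, 0.10833…, 0.06667…
R0 = Σ lx·mx = 0 + 0.395… + 0.39167… + 0.22667… + 0.23833… + 0.08667… + 0.05333… = 1.391667…
Σ x·lx·mx = 3.565…; T = 3.565…/1.391667… = 2.56168…
r ≈ ln(R0)/T = ln(1.391667…)/2.56168… = 0.12902… → 0.129

0.129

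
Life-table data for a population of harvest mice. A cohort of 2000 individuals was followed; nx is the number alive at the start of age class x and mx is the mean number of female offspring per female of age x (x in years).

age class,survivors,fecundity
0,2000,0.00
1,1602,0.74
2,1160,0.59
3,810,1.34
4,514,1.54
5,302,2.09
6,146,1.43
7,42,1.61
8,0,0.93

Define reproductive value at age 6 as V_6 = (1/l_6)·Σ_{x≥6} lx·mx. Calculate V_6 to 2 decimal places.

1.89

lx = nx/n0 = nx/2000: 1, 0.801, 0.58, 0.405, 0.257, 0.151, 0.073, 0.021, 0
lx·mx for x ≥ 6: 0.10439, 0.03381, 0 → sum = 0.1382
V_6 = 0.1382 / l_6 = 0.1382 / 0.073 = 1.893151… → 1.89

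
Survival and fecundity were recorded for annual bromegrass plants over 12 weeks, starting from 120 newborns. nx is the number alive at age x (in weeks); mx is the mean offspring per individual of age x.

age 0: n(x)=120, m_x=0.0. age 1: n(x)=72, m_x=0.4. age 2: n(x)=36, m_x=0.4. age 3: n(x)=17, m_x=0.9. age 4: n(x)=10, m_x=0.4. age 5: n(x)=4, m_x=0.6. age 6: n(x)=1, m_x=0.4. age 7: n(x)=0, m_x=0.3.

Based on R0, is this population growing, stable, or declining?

declining

lx = nx/n0 = nx/120: 1, 0.6, 0.3, 0.14167…, 0.08333…, 0.03333…, 0.00833…, 0
R0 = Σ lx·mx = 0 + 0.24 + 0.12 + 0.1275… + 0.033333… + 0.02… + 0.003333… + 0 = 0.544167…
R0 < 1, so the population is declining.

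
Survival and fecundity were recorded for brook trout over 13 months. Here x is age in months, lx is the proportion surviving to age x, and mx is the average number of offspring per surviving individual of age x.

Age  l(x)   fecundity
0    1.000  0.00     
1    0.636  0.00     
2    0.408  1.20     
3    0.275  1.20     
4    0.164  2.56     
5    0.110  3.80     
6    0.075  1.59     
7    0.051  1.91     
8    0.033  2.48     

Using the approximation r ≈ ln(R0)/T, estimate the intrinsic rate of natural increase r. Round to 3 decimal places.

R0 = Σ lx·mx = 0 + 0 + 0.4896 + 0.33 + 0.41984 + 0.418 + 0.11925 + 0.09741 + 0.08184 = 1.95594
Σ x·lx·mx = 7.79065; T = 7.79065/1.95594 = 3.98307…
r ≈ ln(R0)/T = ln(1.95594)/3.98307… = 0.16843… → 0.168

0.168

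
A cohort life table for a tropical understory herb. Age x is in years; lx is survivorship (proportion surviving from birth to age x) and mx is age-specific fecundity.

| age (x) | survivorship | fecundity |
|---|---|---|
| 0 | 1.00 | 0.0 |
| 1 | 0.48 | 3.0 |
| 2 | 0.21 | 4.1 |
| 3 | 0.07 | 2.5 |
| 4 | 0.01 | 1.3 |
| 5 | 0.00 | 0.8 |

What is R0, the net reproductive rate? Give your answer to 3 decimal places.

2.489

lx·mx by age: 0, 1.44, 0.861, 0.175, 0.013, 0
R0 = Σ lx·mx = 2.489 → 2.489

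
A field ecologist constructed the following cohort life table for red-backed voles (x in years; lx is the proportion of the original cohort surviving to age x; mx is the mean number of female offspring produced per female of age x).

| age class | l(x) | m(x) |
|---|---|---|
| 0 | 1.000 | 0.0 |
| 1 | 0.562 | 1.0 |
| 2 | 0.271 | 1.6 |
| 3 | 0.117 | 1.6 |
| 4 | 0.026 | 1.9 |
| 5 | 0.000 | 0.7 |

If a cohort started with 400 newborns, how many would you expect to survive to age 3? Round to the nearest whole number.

Expected survivors = N0 · l_3 = 400 × 0.117 = 46.8 → 47

47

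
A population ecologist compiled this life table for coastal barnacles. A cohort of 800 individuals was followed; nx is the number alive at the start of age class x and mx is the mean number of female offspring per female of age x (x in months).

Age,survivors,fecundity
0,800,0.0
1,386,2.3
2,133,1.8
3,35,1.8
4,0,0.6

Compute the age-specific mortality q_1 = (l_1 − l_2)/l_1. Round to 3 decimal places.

0.655

lx = nx/n0 = nx/800: 1, 0.4825, 0.16625, 0.04375, 0
q_1 = (l_1 − l_2) / l_1 = (0.4825 − 0.16625) / 0.4825
     = 0.31625 / 0.4825 = 0.65544… → 0.655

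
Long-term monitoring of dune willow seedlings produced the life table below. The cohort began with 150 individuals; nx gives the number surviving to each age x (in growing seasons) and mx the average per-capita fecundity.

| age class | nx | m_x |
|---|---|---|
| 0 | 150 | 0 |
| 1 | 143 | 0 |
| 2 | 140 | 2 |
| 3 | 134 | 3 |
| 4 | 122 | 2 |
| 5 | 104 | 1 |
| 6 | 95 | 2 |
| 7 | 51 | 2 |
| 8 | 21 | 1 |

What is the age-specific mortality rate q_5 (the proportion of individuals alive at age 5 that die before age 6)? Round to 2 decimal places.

lx = nx/n0 = nx/150: 1, 0.95333…, 0.93333…, 0.89333…, 0.81333…, 0.69333…, 0.63333…, 0.34, 0.14
q_5 = (l_5 − l_6) / l_5 = (0.693333… − 0.633333…) / 0.693333…
     = 0.06… / 0.693333… = 0.086538… → 0.09

0.09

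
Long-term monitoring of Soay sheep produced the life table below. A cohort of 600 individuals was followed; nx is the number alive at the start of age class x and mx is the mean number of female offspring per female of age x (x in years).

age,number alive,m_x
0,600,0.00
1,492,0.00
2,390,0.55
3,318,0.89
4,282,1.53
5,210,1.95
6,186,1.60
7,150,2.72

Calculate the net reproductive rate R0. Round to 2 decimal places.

lx = nx/n0 = nx/600: 1, 0.82, 0.65, 0.53, 0.47, 0.35, 0.31, 0.25
lx·mx by age: 0, 0, 0.3575, 0.4717, 0.7191, 0.6825, 0.496, 0.68
R0 = Σ lx·mx = 3.4068 → 3.41

3.41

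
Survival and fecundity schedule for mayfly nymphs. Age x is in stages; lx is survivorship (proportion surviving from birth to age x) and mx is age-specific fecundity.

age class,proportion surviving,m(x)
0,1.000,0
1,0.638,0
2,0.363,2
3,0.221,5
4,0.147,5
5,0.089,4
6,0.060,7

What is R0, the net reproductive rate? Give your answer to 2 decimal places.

3.34

lx·mx by age: 0, 0, 0.726, 1.105, 0.735, 0.356, 0.42
R0 = Σ lx·mx = 3.342 → 3.34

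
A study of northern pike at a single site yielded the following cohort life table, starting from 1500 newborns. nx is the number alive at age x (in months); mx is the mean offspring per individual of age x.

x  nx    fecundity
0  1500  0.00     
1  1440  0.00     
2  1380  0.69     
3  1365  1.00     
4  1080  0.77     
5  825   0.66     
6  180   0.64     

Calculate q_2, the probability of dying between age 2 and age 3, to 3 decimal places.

0.011

lx = nx/n0 = nx/1500: 1, 0.96, 0.92, 0.91, 0.72, 0.55, 0.12
q_2 = (l_2 − l_3) / l_2 = (0.92 − 0.91) / 0.92
     = 0.01 / 0.92 = 0.01087… → 0.011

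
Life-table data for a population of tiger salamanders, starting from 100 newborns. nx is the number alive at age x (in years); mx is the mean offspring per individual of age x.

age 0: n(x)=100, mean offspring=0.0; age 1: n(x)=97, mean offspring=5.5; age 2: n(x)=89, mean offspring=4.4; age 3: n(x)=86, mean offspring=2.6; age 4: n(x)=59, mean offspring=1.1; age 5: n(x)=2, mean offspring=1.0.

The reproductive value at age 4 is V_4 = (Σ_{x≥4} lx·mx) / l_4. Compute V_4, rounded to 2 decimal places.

lx = nx/n0 = nx/100: 1, 0.97, 0.89, 0.86, 0.59, 0.02
lx·mx for x ≥ 4: 0.649, 0.02 → sum = 0.669
V_4 = 0.669 / l_4 = 0.669 / 0.59 = 1.133898… → 1.13

1.13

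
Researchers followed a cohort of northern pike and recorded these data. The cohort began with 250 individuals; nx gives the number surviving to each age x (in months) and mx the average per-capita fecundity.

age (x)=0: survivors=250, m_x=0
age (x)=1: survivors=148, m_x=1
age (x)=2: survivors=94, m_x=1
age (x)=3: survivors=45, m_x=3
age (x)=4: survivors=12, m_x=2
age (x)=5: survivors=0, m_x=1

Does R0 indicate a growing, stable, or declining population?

growing

lx = nx/n0 = nx/250: 1, 0.592, 0.376, 0.18, 0.048, 0
R0 = Σ lx·mx = 0 + 0.592 + 0.376 + 0.54 + 0.096 + 0 = 1.604
R0 > 1, so the population is growing.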